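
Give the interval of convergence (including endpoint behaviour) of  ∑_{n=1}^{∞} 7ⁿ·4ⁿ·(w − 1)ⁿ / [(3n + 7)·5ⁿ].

By the ratio test, |a_{n+1}/a_n| = [(3n + 7)/(3(n+1) + 7)] · 7·4/5 → 28/5.
The series converges when 28/5 · |w − 1| < 1, giving R = 5/28.
Check w = 33/28: the terms behave like c/n; limit comparison with the harmonic series gives divergence.
Check w = 23/28: an alternating series whose terms decrease to 0 in absolute value, so it converges by the Leibniz criterion.

[23/28, 33/28)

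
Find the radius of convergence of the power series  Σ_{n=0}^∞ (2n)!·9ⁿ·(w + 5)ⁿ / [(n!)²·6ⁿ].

By the ratio test, |a_{n+1}/a_n| = (2n+1)·(2n+2)/(n+1)² · 9/6 → 6.
Thus R = 1/(6) = 1/6.

R = 1/6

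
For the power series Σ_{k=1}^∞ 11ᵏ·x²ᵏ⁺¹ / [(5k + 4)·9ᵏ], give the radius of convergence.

R = 3√11/11

The ratio of consecutive coefficients is [(5k + 4)/(5(k+1) + 4)] · 11/9 → 11/9.
Successive powers of x differ by 2, so the series converges when |x|² · 11/9 < 1, i.e. |x| < √(9/11). So R = 3√11/11.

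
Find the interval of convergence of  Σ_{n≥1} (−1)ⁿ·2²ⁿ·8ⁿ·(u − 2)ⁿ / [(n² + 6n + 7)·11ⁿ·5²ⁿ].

[-211/32, 339/32]

By the ratio test, |a_{n+1}/a_n| = [(n² + 6n + 7)/((n+1)² + 6(n+1) + 7)] · 4·8/(11·25) → 32/275.
Thus R = 1/(32/275) = 275/32.
Check u = 339/32: absolute convergence follows by limit comparison with Σ 1/n².
Check u = -211/32: the series is dominated by a constant times Σ 1/n², which converges (p = 2 > 1).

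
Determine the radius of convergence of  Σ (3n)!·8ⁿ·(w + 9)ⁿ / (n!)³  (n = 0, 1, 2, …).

Apply the ratio test: |a_{n+1}| / |a_n| = (3n+1)·(3n+2)·(3n+3)/(n+1)³ · 8, which tends to 216 as n → ∞.
Hence the series converges for |w + 9| < 1/(216) = 1/216, so the radius of convergence is 1/216.

R = 1/216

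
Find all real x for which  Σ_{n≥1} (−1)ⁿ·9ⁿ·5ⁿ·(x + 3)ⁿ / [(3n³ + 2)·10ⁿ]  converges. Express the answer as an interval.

Ratio test: |a_{n+1}/a_n| = [(3n³ + 2)/(3(n+1)³ + 2)] · 9·5/10 → 9/2 as n → ∞.
Hence the series converges for |x + 3| < 1/(9/2) = 2/9, so the radius of convergence is 2/9.
Endpoint x = -25/9: absolute convergence follows by limit comparison with Σ 1/n³.
At x = -29/9: absolute convergence follows by limit comparison with Σ 1/n³.

[-29/9, -25/9]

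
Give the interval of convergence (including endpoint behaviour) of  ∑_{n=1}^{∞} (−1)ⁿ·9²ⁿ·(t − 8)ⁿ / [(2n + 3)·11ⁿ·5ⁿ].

(593/81, 703/81]

By the ratio test, |a_{n+1}/a_n| = [(2n + 3)/(2(n+1) + 3)] · 81/(11·5) → 81/55.
Thus R = 1/(81/55) = 55/81.
When t = 703/81, convergence follows from the alternating series test (terms decrease monotonically to 0).
Check t = 593/81: the terms behave like c/n; limit comparison with the harmonic series gives divergence.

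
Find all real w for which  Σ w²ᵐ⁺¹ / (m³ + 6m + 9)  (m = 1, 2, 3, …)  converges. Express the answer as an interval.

[-1, 1]

Ratio test: |a_{m+1}/a_m| = (m³ + 6m + 9)/((m+1)³ + 6(m+1) + 9) → 1 as m → ∞.
Writing y = w², the series in y has radius 1, so |w| < √(1) = 1 and R = 1.
At w = 1: absolute convergence follows by limit comparison with Σ 1/m³.
When w = -1, the terms are on the order of 1/m³, so the series converges absolutely by comparison with the p-series (p = 3 > 1).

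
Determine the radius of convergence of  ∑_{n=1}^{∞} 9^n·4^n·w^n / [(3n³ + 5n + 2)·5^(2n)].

The ratio of consecutive coefficients is [(3n³ + 5n + 2)/(3(n+1)³ + 5(n+1) + 2)] · 9·4/25 → 36/25.
Convergence for |w| · 36/25 < 1, i.e. |w| < 25/36. So R = 25/36.

R = 25/36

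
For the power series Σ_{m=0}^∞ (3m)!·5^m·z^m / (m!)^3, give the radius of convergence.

By the ratio test, |a_{m+1}/a_m| = (3m+1)·(3m+2)·(3m+3)/(m+1)³ · 5 → 135.
Convergence for |z| · 135 < 1, i.e. |z| < 1/135. So R = 1/135.

R = 1/135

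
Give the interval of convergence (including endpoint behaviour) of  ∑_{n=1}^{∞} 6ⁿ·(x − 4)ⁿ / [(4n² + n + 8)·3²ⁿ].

The ratio of consecutive coefficients is [(4n² + n + 8)/(4(n+1)² + (n+1) + 8)] · 6/9 → 2/3.
Convergence for |x − 4| · 2/3 < 1, i.e. |x − 4| < 3/2. So R = 3/2.
Endpoint x = 11/2: the series is dominated by a constant times Σ 1/n², which converges (p = 2 > 1).
Endpoint x = 5/2: the series is dominated by a constant times Σ 1/n², which converges (p = 2 > 1).

[5/2, 11/2]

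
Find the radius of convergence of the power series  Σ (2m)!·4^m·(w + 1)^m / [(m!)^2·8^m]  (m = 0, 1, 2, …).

R = 1/2

Apply the ratio test: |a_{m+1}| / |a_m| = (2m+1)·(2m+2)/(m+1)² · 4/8, which tends to 2 as m → ∞.
The series converges when 2 · |w + 1| < 1, giving R = 1/2.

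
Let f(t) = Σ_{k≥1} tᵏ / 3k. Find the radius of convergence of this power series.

R = 1

The ratio of consecutive coefficients is 3k/3(k+1) → 1.
So the series converges when |t| < 1 and diverges when |t| > 1; R = 1.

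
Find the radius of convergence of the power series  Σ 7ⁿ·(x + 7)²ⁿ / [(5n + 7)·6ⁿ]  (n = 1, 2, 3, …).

R = √42/7

Apply the ratio test: |a_{n+1}| / |a_n| = [(5n + 7)/(5(n+1) + 7)] · 7/6, which tends to 7/6 as n → ∞.
Since the exponent of (x + 7) increases by 2 each term, convergence requires |x + 7|² < 6/7, hence R = √42/7.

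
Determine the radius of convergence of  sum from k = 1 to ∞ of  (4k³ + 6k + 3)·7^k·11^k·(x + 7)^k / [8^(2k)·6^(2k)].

Ratio test: |a_{k+1}/a_k| = [(4(k+1)³ + 6(k+1) + 3)/(4k³ + 6k + 3)] · 7·11/(64·36) → 77/2304 as k → ∞.
Convergence for |x + 7| · 77/2304 < 1, i.e. |x + 7| < 2304/77. So R = 2304/77.

R = 2304/77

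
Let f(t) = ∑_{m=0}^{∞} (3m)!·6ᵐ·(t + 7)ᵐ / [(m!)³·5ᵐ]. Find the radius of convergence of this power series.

Ratio test: |a_{m+1}/a_m| = (3m+1)·(3m+2)·(3m+3)/(m+1)³ · 6/5 → 162/5 as m → ∞.
The series converges when 162/5 · |t + 7| < 1, giving R = 5/162.

R = 5/162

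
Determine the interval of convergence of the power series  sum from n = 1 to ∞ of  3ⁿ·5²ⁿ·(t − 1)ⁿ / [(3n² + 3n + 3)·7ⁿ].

Ratio test: |a_{n+1}/a_n| = [(3n² + 3n + 3)/(3(n+1)² + 3(n+1) + 3)] · 3·25/7 → 75/7 as n → ∞.
The series converges when 75/7 · |t − 1| < 1, giving R = 7/75.
At t = 82/75: the terms are on the order of 1/n², so the series converges absolutely by comparison with the p-series (p = 2 > 1).
Endpoint t = 68/75: the series is dominated by a constant times Σ 1/n², which converges (p = 2 > 1).

[68/75, 82/75]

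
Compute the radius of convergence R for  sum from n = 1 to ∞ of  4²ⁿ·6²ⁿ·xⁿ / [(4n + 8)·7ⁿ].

By the ratio test, |a_{n+1}/a_n| = [(4n + 8)/(4(n+1) + 8)] · 16·36/7 → 576/7.
The series converges when 576/7 · |x| < 1, giving R = 7/576.

R = 7/576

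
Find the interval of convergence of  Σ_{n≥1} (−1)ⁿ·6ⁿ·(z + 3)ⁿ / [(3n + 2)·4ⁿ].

The ratio of consecutive coefficients is [(3n + 2)/(3(n+1) + 2)] · 6/4 → 3/2.
Convergence for |z + 3| · 3/2 < 1, i.e. |z + 3| < 2/3. So R = 2/3.
Check z = -7/3: the terms alternate in sign and decrease monotonically to 0 in absolute value (size ~ c/n), so the alternating series test gives convergence.
At z = -11/3: the terms behave like c/n; limit comparison with the harmonic series gives divergence.

(-11/3, -7/3]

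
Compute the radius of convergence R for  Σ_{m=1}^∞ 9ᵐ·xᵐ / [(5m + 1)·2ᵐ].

Ratio test: |a_{m+1}/a_m| = [(5m + 1)/(5(m+1) + 1)] · 9/2 → 9/2 as m → ∞.
The series converges when 9/2 · |x| < 1, giving R = 2/9.

R = 2/9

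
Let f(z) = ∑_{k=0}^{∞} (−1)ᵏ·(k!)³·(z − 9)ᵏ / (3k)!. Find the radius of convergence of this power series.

By the ratio test, |a_{k+1}/a_k| = (k+1)³/[(3k+1)·(3k+2)·(3k+3)] → 1/27.
The series converges when 1/27 · |z − 9| < 1, giving R = 27.

R = 27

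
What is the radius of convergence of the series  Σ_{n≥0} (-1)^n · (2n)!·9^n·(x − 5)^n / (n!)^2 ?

R = 1/36

Ratio test: |a_{n+1}/a_n| = (2n+1)·(2n+2)/(n+1)² · 9 → 36 as n → ∞.
Hence the series converges for |x − 5| < 1/(36) = 1/36, so the radius of convergence is 1/36.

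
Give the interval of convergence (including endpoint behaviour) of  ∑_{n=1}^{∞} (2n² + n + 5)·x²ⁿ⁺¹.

Apply the ratio test: |a_{n+1}| / |a_n| = (2(n+1)² + (n+1) + 5)/(2n² + n + 5), which tends to 1 as n → ∞.
Successive powers of x differ by 2, so the series converges when |x|² · 1 < 1, i.e. |x| < √(1) = 1. So R = 1.
At x = 1: the n-th term does not approach 0; divergence by the term test.
Check x = -1: the terms do not tend to 0, so the series diverges.

(-1, 1)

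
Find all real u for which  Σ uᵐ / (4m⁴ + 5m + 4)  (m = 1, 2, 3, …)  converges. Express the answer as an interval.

[-1, 1]

The ratio of consecutive coefficients is (4m⁴ + 5m + 4)/(4(m+1)⁴ + 5(m+1) + 4) → 1.
Hence R = 1.
Endpoint u = 1: absolute convergence follows by limit comparison with Σ 1/m⁴.
At u = -1: absolute convergence follows by limit comparison with Σ 1/m⁴.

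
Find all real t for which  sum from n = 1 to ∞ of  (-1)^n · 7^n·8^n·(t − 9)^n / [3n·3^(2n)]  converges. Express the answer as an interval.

Ratio test: |a_{n+1}/a_n| = [3n/3(n+1)] · 7·8/9 → 56/9 as n → ∞.
Hence the series converges for |t − 9| < 1/(56/9) = 9/56, so the radius of convergence is 9/56.
Check t = 513/56: an alternating series whose terms decrease to 0 in absolute value, so it converges by the Leibniz criterion.
At t = 495/56: comparison with the harmonic series Σ 1/n shows the series diverges.

(495/56, 513/56]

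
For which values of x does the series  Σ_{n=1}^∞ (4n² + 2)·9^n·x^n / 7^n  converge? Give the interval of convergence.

By the ratio test, |a_{n+1}/a_n| = [(4(n+1)² + 2)/(4n² + 2)] · 9/7 → 9/7.
Hence the series converges for |x| < 1/(9/7) = 7/9, so the radius of convergence is 7/9.
Check x = 7/9: the terms have absolute value of order n², which does not tend to 0, so the series diverges by the divergence test.
Check x = -7/9: the terms have absolute value of order n², which does not tend to 0, so the series diverges by the divergence test.

(-7/9, 7/9)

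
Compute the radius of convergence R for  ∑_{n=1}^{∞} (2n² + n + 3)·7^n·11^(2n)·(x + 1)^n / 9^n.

R = 9/847

Ratio test: |a_{n+1}/a_n| = [(2(n+1)² + (n+1) + 3)/(2n² + n + 3)] · 7·121/9 → 847/9 as n → ∞.
Thus R = 1/(847/9) = 9/847.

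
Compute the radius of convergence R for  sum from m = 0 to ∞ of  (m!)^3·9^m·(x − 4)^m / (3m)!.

Apply the ratio test: |a_{m+1}| / |a_m| = (m+1)³/[(3m+1)·(3m+2)·(3m+3)] · 9, which tends to 1/3 as m → ∞.
Convergence for |x − 4| · 1/3 < 1, i.e. |x − 4| < 3. So R = 3.

R = 3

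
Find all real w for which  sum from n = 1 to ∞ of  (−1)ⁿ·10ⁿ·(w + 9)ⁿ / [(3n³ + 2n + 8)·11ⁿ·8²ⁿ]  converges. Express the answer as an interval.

The ratio of consecutive coefficients is [(3n³ + 2n + 8)/(3(n+1)³ + 2(n+1) + 8)] · 10/(11·64) → 5/352.
The series converges when 5/352 · |w + 9| < 1, giving R = 352/5.
At w = 307/5: the terms are on the order of 1/n³, so the series converges absolutely by comparison with the p-series (p = 3 > 1).
Check w = -397/5: absolute convergence follows by limit comparison with Σ 1/n³.

[-397/5, 307/5]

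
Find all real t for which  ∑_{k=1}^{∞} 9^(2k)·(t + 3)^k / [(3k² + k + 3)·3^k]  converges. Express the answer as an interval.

By the ratio test, |a_{k+1}/a_k| = [(3k² + k + 3)/(3(k+1)² + (k+1) + 3)] · 81/3 → 27.
Thus R = 1/(27) = 1/27.
When t = -80/27, the terms are on the order of 1/k², so the series converges absolutely by comparison with the p-series (p = 2 > 1).
Endpoint t = -82/27: the series is dominated by a constant times Σ 1/k², which converges (p = 2 > 1).

[-82/27, -80/27]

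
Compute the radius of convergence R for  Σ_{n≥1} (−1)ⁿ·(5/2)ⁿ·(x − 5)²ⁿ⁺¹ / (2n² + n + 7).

Ratio test: |a_{n+1}/a_n| = [(2n² + n + 7)/(2(n+1)² + (n+1) + 7)] · 5/2 → 5/2 as n → ∞.
Writing y = (x − 5)², the series in y has radius 2/5, so |x − 5| < √(2/5) and R = √10/5.

R = √10/5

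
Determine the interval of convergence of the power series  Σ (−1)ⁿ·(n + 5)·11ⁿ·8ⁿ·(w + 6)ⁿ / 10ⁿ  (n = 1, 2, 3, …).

Apply the ratio test: |a_{n+1}| / |a_n| = [((n+1) + 5)/(n + 5)] · 11·8/10, which tends to 44/5 as n → ∞.
The series converges when 44/5 · |w + 6| < 1, giving R = 5/44.
Check w = -259/44: the n-th term does not approach 0; divergence by the term test.
Endpoint w = -269/44: the terms have absolute value of order n, which does not tend to 0, so the series diverges by the divergence test.

(-269/44, -259/44)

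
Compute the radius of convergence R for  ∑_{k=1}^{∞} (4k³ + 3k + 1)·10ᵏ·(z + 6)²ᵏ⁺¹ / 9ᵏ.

R = 3√10/10

Ratio test: |a_{k+1}/a_k| = [(4(k+1)³ + 3(k+1) + 1)/(4k³ + 3k + 1)] · 10/9 → 10/9 as k → ∞.
Successive powers of (z + 6) differ by 2, so the series converges when |z + 6|² · 10/9 < 1, i.e. |z + 6| < √(9/10). So R = 3√10/10.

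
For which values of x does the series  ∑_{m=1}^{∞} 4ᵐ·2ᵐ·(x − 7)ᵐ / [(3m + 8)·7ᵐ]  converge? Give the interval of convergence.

Apply the ratio test: |a_{m+1}| / |a_m| = [(3m + 8)/(3(m+1) + 8)] · 4·2/7, which tends to 8/7 as m → ∞.
Hence the series converges for |x − 7| < 1/(8/7) = 7/8, so the radius of convergence is 7/8.
Endpoint x = 63/8: the terms behave like c/m; limit comparison with the harmonic series gives divergence.
At x = 49/8: convergence follows from the alternating series test (terms decrease monotonically to 0).

[49/8, 63/8)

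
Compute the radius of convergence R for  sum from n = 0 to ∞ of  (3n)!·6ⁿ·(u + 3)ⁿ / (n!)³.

R = 1/162

Apply the ratio test: |a_{n+1}| / |a_n| = (3n+1)·(3n+2)·(3n+3)/(n+1)³ · 6, which tends to 162 as n → ∞.
The series converges when 162 · |u + 3| < 1, giving R = 1/162.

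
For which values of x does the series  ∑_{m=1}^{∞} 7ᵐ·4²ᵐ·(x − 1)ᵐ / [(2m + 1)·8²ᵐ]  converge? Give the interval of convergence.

The ratio of consecutive coefficients is [(2m + 1)/(2(m+1) + 1)] · 7·16/64 → 7/4.
Convergence for |x − 1| · 7/4 < 1, i.e. |x − 1| < 4/7. So R = 4/7.
Endpoint x = 11/7: the terms behave like c/m; limit comparison with the harmonic series gives divergence.
Check x = 3/7: the terms alternate in sign and decrease monotonically to 0 in absolute value (size ~ c/m), so the alternating series test gives convergence.

[3/7, 11/7)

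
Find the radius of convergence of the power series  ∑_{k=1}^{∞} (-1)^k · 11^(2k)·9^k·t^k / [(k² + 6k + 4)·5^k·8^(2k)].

By the ratio test, |a_{k+1}/a_k| = [(k² + 6k + 4)/((k+1)² + 6(k+1) + 4)] · 121·9/(5·64) → 1089/320.
Thus R = 1/(1089/320) = 320/1089.

R = 320/1089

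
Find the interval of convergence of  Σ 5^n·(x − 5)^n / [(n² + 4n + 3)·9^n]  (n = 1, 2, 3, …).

Apply the ratio test: |a_{n+1}| / |a_n| = [(n² + 4n + 3)/((n+1)² + 4(n+1) + 3)] · 5/9, which tends to 5/9 as n → ∞.
The series converges when 5/9 · |x − 5| < 1, giving R = 9/5.
Check x = 34/5: the terms are on the order of 1/n², so the series converges absolutely by comparison with the p-series (p = 2 > 1).
Check x = 16/5: the series is dominated by a constant times Σ 1/n², which converges (p = 2 > 1).

[16/5, 34/5]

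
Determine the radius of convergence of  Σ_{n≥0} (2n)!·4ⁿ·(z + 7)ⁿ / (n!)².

Ratio test: |a_{n+1}/a_n| = (2n+1)·(2n+2)/(n+1)² · 4 → 16 as n → ∞.
Hence the series converges for |z + 7| < 1/(16) = 1/16, so the radius of convergence is 1/16.

R = 1/16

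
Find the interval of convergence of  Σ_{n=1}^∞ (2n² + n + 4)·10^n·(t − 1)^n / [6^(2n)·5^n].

Ratio test: |a_{n+1}/a_n| = [(2(n+1)² + (n+1) + 4)/(2n² + n + 4)] · 10/(36·5) → 1/18 as n → ∞.
Convergence for |t − 1| · 1/18 < 1, i.e. |t − 1| < 18. So R = 18.
When t = 19, the n-th term does not approach 0; divergence by the term test.
Endpoint t = -17: the terms do not tend to 0, so the series diverges.

(-17, 19)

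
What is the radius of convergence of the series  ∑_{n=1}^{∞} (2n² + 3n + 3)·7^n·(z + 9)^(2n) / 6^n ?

R = √42/7

Ratio test: |a_{n+1}/a_n| = [(2(n+1)² + 3(n+1) + 3)/(2n² + 3n + 3)] · 7/6 → 7/6 as n → ∞.
Writing y = (z + 9)², the series in y has radius 6/7, so |z + 9| < √(6/7) and R = √42/7.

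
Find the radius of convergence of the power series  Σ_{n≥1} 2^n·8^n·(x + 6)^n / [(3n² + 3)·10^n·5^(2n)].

Ratio test: |a_{n+1}/a_n| = [(3n² + 3)/(3(n+1)² + 3)] · 2·8/(10·25) → 8/125 as n → ∞.
Convergence for |x + 6| · 8/125 < 1, i.e. |x + 6| < 125/8. So R = 125/8.

R = 125/8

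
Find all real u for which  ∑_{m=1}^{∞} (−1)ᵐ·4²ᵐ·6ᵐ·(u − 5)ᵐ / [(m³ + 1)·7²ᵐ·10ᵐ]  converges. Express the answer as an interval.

[-5/48, 485/48]

The ratio of consecutive coefficients is [(m³ + 1)/((m+1)³ + 1)] · 16·6/(49·10) → 48/245.
The series converges when 48/245 · |u − 5| < 1, giving R = 245/48.
Check u = 485/48: the series is dominated by a constant times Σ 1/m³, which converges (p = 3 > 1).
Endpoint u = -5/48: the terms are on the order of 1/m³, so the series converges absolutely by comparison with the p-series (p = 3 > 1).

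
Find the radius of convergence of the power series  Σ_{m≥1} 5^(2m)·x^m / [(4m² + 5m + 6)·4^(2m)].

The ratio of consecutive coefficients is [(4m² + 5m + 6)/(4(m+1)² + 5(m+1) + 6)] · 25/16 → 25/16.
Convergence for |x| · 25/16 < 1, i.e. |x| < 16/25. So R = 16/25.

R = 16/25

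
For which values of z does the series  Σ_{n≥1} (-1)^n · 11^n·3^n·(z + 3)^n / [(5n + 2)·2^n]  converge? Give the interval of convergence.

(-101/33, -97/33]

The ratio of consecutive coefficients is [(5n + 2)/(5(n+1) + 2)] · 11·3/2 → 33/2.
Convergence for |z + 3| · 33/2 < 1, i.e. |z + 3| < 2/33. So R = 2/33.
When z = -97/33, the terms alternate in sign and decrease monotonically to 0 in absolute value (size ~ c/n), so the alternating series test gives convergence.
When z = -101/33, comparison with the harmonic series Σ 1/n shows the series diverges.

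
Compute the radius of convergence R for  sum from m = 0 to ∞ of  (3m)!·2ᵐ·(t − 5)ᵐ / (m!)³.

By the ratio test, |a_{m+1}/a_m| = (3m+1)·(3m+2)·(3m+3)/(m+1)³ · 2 → 54.
Hence the series converges for |t − 5| < 1/(54) = 1/54, so the radius of convergence is 1/54.

R = 1/54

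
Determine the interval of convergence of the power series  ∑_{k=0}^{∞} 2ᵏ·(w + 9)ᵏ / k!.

Ratio test: |a_{k+1}/a_k| = 2 · 1/(k+1) → 0 as k → ∞.
The limit is 0, so the series converges for all w; R = ∞.

(−∞, ∞)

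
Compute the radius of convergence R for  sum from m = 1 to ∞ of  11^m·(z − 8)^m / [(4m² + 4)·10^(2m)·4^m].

Apply the ratio test: |a_{m+1}| / |a_m| = [(4m² + 4)/(4(m+1)² + 4)] · 11/(100·4), which tends to 11/400 as m → ∞.
The series converges when 11/400 · |z − 8| < 1, giving R = 400/11.

R = 400/11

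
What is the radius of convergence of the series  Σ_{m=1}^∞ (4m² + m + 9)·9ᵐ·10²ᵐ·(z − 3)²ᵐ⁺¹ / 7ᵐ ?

The ratio of consecutive coefficients is [(4(m+1)² + (m+1) + 9)/(4m² + m + 9)] · 9·100/7 → 900/7.
Successive powers of (z − 3) differ by 2, so the series converges when |z − 3|² · 900/7 < 1, i.e. |z − 3| < √(7/900). So R = √7/30.

R = √7/30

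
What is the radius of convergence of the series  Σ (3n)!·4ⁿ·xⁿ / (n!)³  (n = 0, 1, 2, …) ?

R = 1/108

By the ratio test, |a_{n+1}/a_n| = (3n+1)·(3n+2)·(3n+3)/(n+1)³ · 4 → 108.
Convergence for |x| · 108 < 1, i.e. |x| < 1/108. So R = 1/108.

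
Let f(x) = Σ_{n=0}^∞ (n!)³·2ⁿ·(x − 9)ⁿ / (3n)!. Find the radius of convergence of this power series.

R = 27/2

Apply the ratio test: |a_{n+1}| / |a_n| = (n+1)³/[(3n+1)·(3n+2)·(3n+3)] · 2, which tends to 2/27 as n → ∞.
Hence the series converges for |x − 9| < 1/(2/27) = 27/2, so the radius of convergence is 27/2.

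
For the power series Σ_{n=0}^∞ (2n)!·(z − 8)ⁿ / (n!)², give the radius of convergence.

By the ratio test, |a_{n+1}/a_n| = (2n+1)·(2n+2)/(n+1)² → 4.
Thus R = 1/(4) = 1/4.

R = 1/4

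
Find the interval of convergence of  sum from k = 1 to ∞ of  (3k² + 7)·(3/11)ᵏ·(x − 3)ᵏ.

(-2/3, 20/3)

Ratio test: |a_{k+1}/a_k| = [(3(k+1)² + 7)/(3k² + 7)] · 3/11 → 3/11 as k → ∞.
Convergence for |x − 3| · 3/11 < 1, i.e. |x − 3| < 11/3. So R = 11/3.
At x = 20/3: the k-th term does not approach 0; divergence by the term test.
Check x = -2/3: the k-th term does not approach 0; divergence by the term test.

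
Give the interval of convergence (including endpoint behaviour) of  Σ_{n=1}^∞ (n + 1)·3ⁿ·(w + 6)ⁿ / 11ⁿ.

(-29/3, -7/3)

Apply the ratio test: |a_{n+1}| / |a_n| = [((n+1) + 1)/(n + 1)] · 3/11, which tends to 3/11 as n → ∞.
Convergence for |w + 6| · 3/11 < 1, i.e. |w + 6| < 11/3. So R = 11/3.
Endpoint w = -7/3: the n-th term does not approach 0; divergence by the term test.
At w = -29/3: the n-th term does not approach 0; divergence by the term test.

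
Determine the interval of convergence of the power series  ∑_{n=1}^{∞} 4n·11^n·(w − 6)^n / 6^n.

The ratio of consecutive coefficients is [4(n+1)/4n] · 11/6 → 11/6.
Thus R = 1/(11/6) = 6/11.
When w = 72/11, the terms have absolute value of order n, which does not tend to 0, so the series diverges by the divergence test.
Endpoint w = 60/11: the terms do not tend to 0, so the series diverges.

(60/11, 72/11)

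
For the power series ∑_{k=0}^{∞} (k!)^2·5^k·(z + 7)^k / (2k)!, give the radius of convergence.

Apply the ratio test: |a_{k+1}| / |a_k| = (k+1)²/[(2k+1)·(2k+2)] · 5, which tends to 5/4 as k → ∞.
Convergence for |z + 7| · 5/4 < 1, i.e. |z + 7| < 4/5. So R = 4/5.

R = 4/5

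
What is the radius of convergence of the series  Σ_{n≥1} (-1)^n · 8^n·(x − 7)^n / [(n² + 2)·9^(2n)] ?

Ratio test: |a_{n+1}/a_n| = [(n² + 2)/((n+1)² + 2)] · 8/81 → 8/81 as n → ∞.
The series converges when 8/81 · |x − 7| < 1, giving R = 81/8.

R = 81/8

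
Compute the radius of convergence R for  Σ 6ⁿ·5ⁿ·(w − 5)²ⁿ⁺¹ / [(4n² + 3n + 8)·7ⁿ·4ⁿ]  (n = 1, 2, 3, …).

R = √210/15

Apply the ratio test: |a_{n+1}| / |a_n| = [(4n² + 3n + 8)/(4(n+1)² + 3(n+1) + 8)] · 6·5/(7·4), which tends to 15/14 as n → ∞.
Writing y = (w − 5)², the series in y has radius 14/15, so |w − 5| < √(14/15) and R = √210/15.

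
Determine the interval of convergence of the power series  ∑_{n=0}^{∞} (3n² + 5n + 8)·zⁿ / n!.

The ratio of consecutive coefficients is (3(n+1)² + 5(n+1) + 8)/(3n² + 5n + 8) · 1/(n+1) → 0.
The limit is 0, so the series converges for all z; R = ∞.

(−∞, ∞)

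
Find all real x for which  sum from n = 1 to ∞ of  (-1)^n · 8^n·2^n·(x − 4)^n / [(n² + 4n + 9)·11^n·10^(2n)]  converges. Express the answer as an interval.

By the ratio test, |a_{n+1}/a_n| = [(n² + 4n + 9)/((n+1)² + 4(n+1) + 9)] · 8·2/(11·100) → 4/275.
Thus R = 1/(4/275) = 275/4.
Endpoint x = 291/4: the terms are on the order of 1/n², so the series converges absolutely by comparison with the p-series (p = 2 > 1).
Check x = -259/4: the series is dominated by a constant times Σ 1/n², which converges (p = 2 > 1).

[-259/4, 291/4]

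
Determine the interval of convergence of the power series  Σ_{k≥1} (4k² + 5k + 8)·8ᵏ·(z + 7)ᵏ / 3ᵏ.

The ratio of consecutive coefficients is [(4(k+1)² + 5(k+1) + 8)/(4k² + 5k + 8)] · 8/3 → 8/3.
Thus R = 1/(8/3) = 3/8.
Check z = -53/8: the terms do not tend to 0, so the series diverges.
Check z = -59/8: the terms have absolute value of order k², which does not tend to 0, so the series diverges by the divergence test.

(-59/8, -53/8)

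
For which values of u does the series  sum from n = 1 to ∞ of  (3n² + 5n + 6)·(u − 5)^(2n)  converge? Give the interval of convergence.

(4, 6)

The ratio of consecutive coefficients is (3(n+1)² + 5(n+1) + 6)/(3n² + 5n + 6) → 1.
Writing y = (u − 5)², the series in y has radius 1, so |u − 5| < √(1) = 1 and R = 1.
Endpoint u = 6: the n-th term does not approach 0; divergence by the term test.
Check u = 4: the terms do not tend to 0, so the series diverges.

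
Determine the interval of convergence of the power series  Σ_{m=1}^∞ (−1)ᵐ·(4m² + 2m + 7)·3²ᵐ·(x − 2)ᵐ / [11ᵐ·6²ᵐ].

By the ratio test, |a_{m+1}/a_m| = [(4(m+1)² + 2(m+1) + 7)/(4m² + 2m + 7)] · 9/(11·36) → 1/44.
Convergence for |x − 2| · 1/44 < 1, i.e. |x − 2| < 44. So R = 44.
At x = 46: the terms do not tend to 0, so the series diverges.
Endpoint x = -42: the terms do not tend to 0, so the series diverges.

(-42, 46)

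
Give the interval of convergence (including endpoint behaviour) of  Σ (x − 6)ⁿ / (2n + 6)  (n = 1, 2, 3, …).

By the ratio test, |a_{n+1}/a_n| = (2n + 6)/(2(n+1) + 6) → 1.
Hence R = 1.
When x = 7, the terms are asymptotic to a nonzero constant times 1/n, so the series diverges by limit comparison with Σ 1/n.
Check x = 5: an alternating series whose terms decrease to 0 in absolute value, so it converges by the Leibniz criterion.

[5, 7)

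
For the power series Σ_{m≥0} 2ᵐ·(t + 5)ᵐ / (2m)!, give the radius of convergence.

By the ratio test, |a_{m+1}/a_m| = 2 · 1/[(2m+1)·(2m+2)] → 0.
The ratio tends to 0 regardless of t, hence R = ∞.

R = ∞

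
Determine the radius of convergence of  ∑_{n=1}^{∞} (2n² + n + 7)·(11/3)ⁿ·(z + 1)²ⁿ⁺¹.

R = √33/11

Apply the ratio test: |a_{n+1}| / |a_n| = [(2(n+1)² + (n+1) + 7)/(2n² + n + 7)] · 11/3, which tends to 11/3 as n → ∞.
Writing y = (z + 1)², the series in y has radius 3/11, so |z + 1| < √(3/11) and R = √33/11.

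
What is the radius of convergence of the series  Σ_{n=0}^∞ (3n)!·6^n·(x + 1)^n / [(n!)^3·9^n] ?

Ratio test: |a_{n+1}/a_n| = (3n+1)·(3n+2)·(3n+3)/(n+1)³ · 6/9 → 18 as n → ∞.
Hence the series converges for |x + 1| < 1/(18) = 1/18, so the radius of convergence is 1/18.

R = 1/18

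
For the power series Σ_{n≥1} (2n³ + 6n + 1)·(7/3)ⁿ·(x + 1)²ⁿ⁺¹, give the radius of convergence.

Ratio test: |a_{n+1}/a_n| = [(2(n+1)³ + 6(n+1) + 1)/(2n³ + 6n + 1)] · 7/3 → 7/3 as n → ∞.
Since the exponent of (x + 1) increases by 2 each term, convergence requires |x + 1|² < 3/7, hence R = √21/7.

R = √21/7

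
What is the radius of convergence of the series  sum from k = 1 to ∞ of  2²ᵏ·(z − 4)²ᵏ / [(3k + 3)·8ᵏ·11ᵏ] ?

R = √22

Apply the ratio test: |a_{k+1}| / |a_k| = [(3k + 3)/(3(k+1) + 3)] · 4/(8·11), which tends to 1/22 as k → ∞.
Since the exponent of (z − 4) increases by 2 each term, convergence requires |z − 4|² < 22, hence R = √22.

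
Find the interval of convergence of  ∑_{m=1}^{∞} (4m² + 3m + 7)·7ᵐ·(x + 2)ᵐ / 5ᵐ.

The ratio of consecutive coefficients is [(4(m+1)² + 3(m+1) + 7)/(4m² + 3m + 7)] · 7/5 → 7/5.
Thus R = 1/(7/5) = 5/7.
Check x = -9/7: the terms have absolute value of order m², which does not tend to 0, so the series diverges by the divergence test.
At x = -19/7: the terms have absolute value of order m², which does not tend to 0, so the series diverges by the divergence test.

(-19/7, -9/7)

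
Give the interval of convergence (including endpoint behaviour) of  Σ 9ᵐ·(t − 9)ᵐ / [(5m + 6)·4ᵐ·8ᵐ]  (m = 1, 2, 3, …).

[49/9, 113/9)

Ratio test: |a_{m+1}/a_m| = [(5m + 6)/(5(m+1) + 6)] · 9/(4·8) → 9/32 as m → ∞.
Thus R = 1/(9/32) = 32/9.
When t = 113/9, comparison with the harmonic series Σ 1/m shows the series diverges.
When t = 49/9, the terms alternate in sign and decrease monotonically to 0 in absolute value (size ~ c/m), so the alternating series test gives convergence.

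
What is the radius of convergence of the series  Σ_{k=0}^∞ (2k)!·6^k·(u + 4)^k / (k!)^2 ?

R = 1/24

Apply the ratio test: |a_{k+1}| / |a_k| = (2k+1)·(2k+2)/(k+1)² · 6, which tends to 24 as k → ∞.
The series converges when 24 · |u + 4| < 1, giving R = 1/24.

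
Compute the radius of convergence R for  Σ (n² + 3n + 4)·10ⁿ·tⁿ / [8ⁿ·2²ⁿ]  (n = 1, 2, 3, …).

R = 16/5

Ratio test: |a_{n+1}/a_n| = [((n+1)² + 3(n+1) + 4)/(n² + 3n + 4)] · 10/(8·4) → 5/16 as n → ∞.
Convergence for |t| · 5/16 < 1, i.e. |t| < 16/5. So R = 16/5.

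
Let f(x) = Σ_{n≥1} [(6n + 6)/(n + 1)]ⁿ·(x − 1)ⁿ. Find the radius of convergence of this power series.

Root test: |a_n|^(1/n) = (6n + 6)/(n + 1) → 6.
Convergence for |x − 1| · 6 < 1, i.e. |x − 1| < 1/6. So R = 1/6.

R = 1/6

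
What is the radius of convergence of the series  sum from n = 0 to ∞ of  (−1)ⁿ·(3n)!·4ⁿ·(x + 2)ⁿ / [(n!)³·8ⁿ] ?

R = 2/27

By the ratio test, |a_{n+1}/a_n| = (3n+1)·(3n+2)·(3n+3)/(n+1)³ · 4/8 → 27/2.
Hence the series converges for |x + 2| < 1/(27/2) = 2/27, so the radius of convergence is 2/27.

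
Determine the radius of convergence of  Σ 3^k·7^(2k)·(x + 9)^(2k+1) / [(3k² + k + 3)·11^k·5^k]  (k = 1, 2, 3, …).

Ratio test: |a_{k+1}/a_k| = [(3k² + k + 3)/(3(k+1)² + (k+1) + 3)] · 3·49/(11·5) → 147/55 as k → ∞.
Since the exponent of (x + 9) increases by 2 each term, convergence requires |x + 9|² < 55/147, hence R = √165/21.

R = √165/21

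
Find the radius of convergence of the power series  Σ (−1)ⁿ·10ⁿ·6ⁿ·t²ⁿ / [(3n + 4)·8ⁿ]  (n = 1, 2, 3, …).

R = √30/15

Ratio test: |a_{n+1}/a_n| = [(3n + 4)/(3(n+1) + 4)] · 10·6/8 → 15/2 as n → ∞.
Writing y = t², the series in y has radius 2/15, so |t| < √(2/15) and R = √30/15.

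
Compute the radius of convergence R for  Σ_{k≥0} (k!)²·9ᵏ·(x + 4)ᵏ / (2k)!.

R = 4/9

Ratio test: |a_{k+1}/a_k| = (k+1)²/[(2k+1)·(2k+2)] · 9 → 9/4 as k → ∞.
Convergence for |x + 4| · 9/4 < 1, i.e. |x + 4| < 4/9. So R = 4/9.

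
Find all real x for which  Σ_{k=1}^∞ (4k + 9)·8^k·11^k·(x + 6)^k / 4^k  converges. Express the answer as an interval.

(-133/22, -131/22)

Apply the ratio test: |a_{k+1}| / |a_k| = [(4(k+1) + 9)/(4k + 9)] · 8·11/4, which tends to 22 as k → ∞.
The series converges when 22 · |x + 6| < 1, giving R = 1/22.
At x = -131/22: the terms do not tend to 0, so the series diverges.
Endpoint x = -133/22: the terms have absolute value of order k, which does not tend to 0, so the series diverges by the divergence test.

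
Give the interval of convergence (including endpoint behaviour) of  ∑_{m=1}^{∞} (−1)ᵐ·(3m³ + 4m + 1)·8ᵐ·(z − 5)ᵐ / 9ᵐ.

By the ratio test, |a_{m+1}/a_m| = [(3(m+1)³ + 4(m+1) + 1)/(3m³ + 4m + 1)] · 8/9 → 8/9.
Convergence for |z − 5| · 8/9 < 1, i.e. |z − 5| < 9/8. So R = 9/8.
At z = 49/8: the terms have absolute value of order m³, which does not tend to 0, so the series diverges by the divergence test.
Check z = 31/8: the terms have absolute value of order m³, which does not tend to 0, so the series diverges by the divergence test.

(31/8, 49/8)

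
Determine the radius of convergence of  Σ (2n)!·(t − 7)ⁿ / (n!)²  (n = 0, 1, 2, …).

R = 1/4

Ratio test: |a_{n+1}/a_n| = (2n+1)·(2n+2)/(n+1)² → 4 as n → ∞.
Hence the series converges for |t − 7| < 1/(4) = 1/4, so the radius of convergence is 1/4.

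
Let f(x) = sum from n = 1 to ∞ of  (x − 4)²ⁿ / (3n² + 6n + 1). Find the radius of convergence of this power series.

Ratio test: |a_{n+1}/a_n| = (3n² + 6n + 1)/(3(n+1)² + 6(n+1) + 1) → 1 as n → ∞.
Writing y = (x − 4)², the series in y has radius 1, so |x − 4| < √(1) = 1 and R = 1.

R = 1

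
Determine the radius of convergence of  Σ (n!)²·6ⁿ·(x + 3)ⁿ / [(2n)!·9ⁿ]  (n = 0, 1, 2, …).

R = 6

The ratio of consecutive coefficients is (n+1)²/[(2n+1)·(2n+2)] · 6/9 → 1/6.
Convergence for |x + 3| · 1/6 < 1, i.e. |x + 3| < 6. So R = 6.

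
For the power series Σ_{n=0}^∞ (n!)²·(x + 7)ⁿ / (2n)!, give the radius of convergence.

R = 4

Apply the ratio test: |a_{n+1}| / |a_n| = (n+1)²/[(2n+1)·(2n+2)], which tends to 1/4 as n → ∞.
Hence the series converges for |x + 7| < 1/(1/4) = 4, so the radius of convergence is 4.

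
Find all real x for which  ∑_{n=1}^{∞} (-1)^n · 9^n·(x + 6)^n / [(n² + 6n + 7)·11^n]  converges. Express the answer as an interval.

Apply the ratio test: |a_{n+1}| / |a_n| = [(n² + 6n + 7)/((n+1)² + 6(n+1) + 7)] · 9/11, which tends to 9/11 as n → ∞.
Hence the series converges for |x + 6| < 1/(9/11) = 11/9, so the radius of convergence is 11/9.
Check x = -43/9: the terms are on the order of 1/n², so the series converges absolutely by comparison with the p-series (p = 2 > 1).
At x = -65/9: absolute convergence follows by limit comparison with Σ 1/n².

[-65/9, -43/9]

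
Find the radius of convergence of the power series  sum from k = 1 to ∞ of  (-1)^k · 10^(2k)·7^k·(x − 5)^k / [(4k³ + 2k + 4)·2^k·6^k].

Ratio test: |a_{k+1}/a_k| = [(4k³ + 2k + 4)/(4(k+1)³ + 2(k+1) + 4)] · 100·7/(2·6) → 175/3 as k → ∞.
Convergence for |x − 5| · 175/3 < 1, i.e. |x − 5| < 3/175. So R = 3/175.

R = 3/175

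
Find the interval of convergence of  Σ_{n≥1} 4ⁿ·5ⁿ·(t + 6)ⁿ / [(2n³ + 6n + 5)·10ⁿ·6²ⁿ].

By the ratio test, |a_{n+1}/a_n| = [(2n³ + 6n + 5)/(2(n+1)³ + 6(n+1) + 5)] · 4·5/(10·36) → 1/18.
Hence the series converges for |t + 6| < 1/(1/18) = 18, so the radius of convergence is 18.
When t = 12, the terms are on the order of 1/n³, so the series converges absolutely by comparison with the p-series (p = 3 > 1).
When t = -24, absolute convergence follows by limit comparison with Σ 1/n³.

[-24, 12]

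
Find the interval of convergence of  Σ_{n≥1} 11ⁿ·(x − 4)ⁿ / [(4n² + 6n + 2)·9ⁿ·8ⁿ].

Ratio test: |a_{n+1}/a_n| = [(4n² + 6n + 2)/(4(n+1)² + 6(n+1) + 2)] · 11/(9·8) → 11/72 as n → ∞.
Hence the series converges for |x − 4| < 1/(11/72) = 72/11, so the radius of convergence is 72/11.
At x = 116/11: the terms are on the order of 1/n², so the series converges absolutely by comparison with the p-series (p = 2 > 1).
Endpoint x = -28/11: the terms are on the order of 1/n², so the series converges absolutely by comparison with the p-series (p = 2 > 1).

[-28/11, 116/11]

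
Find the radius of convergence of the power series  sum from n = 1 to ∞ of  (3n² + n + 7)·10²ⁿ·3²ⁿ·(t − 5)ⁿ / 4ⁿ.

The ratio of consecutive coefficients is [(3(n+1)² + (n+1) + 7)/(3n² + n + 7)] · 100·9/4 → 225.
Convergence for |t − 5| · 225 < 1, i.e. |t − 5| < 1/225. So R = 1/225.

R = 1/225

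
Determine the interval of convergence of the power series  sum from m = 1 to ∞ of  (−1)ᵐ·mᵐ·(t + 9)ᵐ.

By the Cauchy root test, |a_m|^(1/m) = m → ∞.
The root grows without bound, so R = 0 (convergence only at t = -9).

{-9}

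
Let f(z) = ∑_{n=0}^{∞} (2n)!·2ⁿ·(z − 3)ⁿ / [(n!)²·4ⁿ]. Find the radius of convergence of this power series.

Apply the ratio test: |a_{n+1}| / |a_n| = (2n+1)·(2n+2)/(n+1)² · 2/4, which tends to 2 as n → ∞.
Hence the series converges for |z − 3| < 1/(2) = 1/2, so the radius of convergence is 1/2.

R = 1/2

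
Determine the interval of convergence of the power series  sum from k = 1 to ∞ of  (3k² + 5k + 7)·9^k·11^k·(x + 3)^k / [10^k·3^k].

Ratio test: |a_{k+1}/a_k| = [(3(k+1)² + 5(k+1) + 7)/(3k² + 5k + 7)] · 9·11/(10·3) → 33/10 as k → ∞.
Hence the series converges for |x + 3| < 1/(33/10) = 10/33, so the radius of convergence is 10/33.
When x = -89/33, the terms do not tend to 0, so the series diverges.
At x = -109/33: the terms have absolute value of order k², which does not tend to 0, so the series diverges by the divergence test.

(-109/33, -89/33)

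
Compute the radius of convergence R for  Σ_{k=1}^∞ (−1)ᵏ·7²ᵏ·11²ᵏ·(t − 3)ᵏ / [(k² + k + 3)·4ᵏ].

Ratio test: |a_{k+1}/a_k| = [(k² + k + 3)/((k+1)² + (k+1) + 3)] · 49·121/4 → 5929/4 as k → ∞.
Thus R = 1/(5929/4) = 4/5929.

R = 4/5929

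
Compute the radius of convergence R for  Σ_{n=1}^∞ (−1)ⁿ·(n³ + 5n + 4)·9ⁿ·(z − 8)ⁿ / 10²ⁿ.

R = 100/9

Ratio test: |a_{n+1}/a_n| = [((n+1)³ + 5(n+1) + 4)/(n³ + 5n + 4)] · 9/100 → 9/100 as n → ∞.
Thus R = 1/(9/100) = 100/9.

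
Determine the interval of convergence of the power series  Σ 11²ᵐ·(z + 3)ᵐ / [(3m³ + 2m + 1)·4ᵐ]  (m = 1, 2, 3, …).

[-367/121, -359/121]

Apply the ratio test: |a_{m+1}| / |a_m| = [(3m³ + 2m + 1)/(3(m+1)³ + 2(m+1) + 1)] · 121/4, which tends to 121/4 as m → ∞.
Convergence for |z + 3| · 121/4 < 1, i.e. |z + 3| < 4/121. So R = 4/121.
Check z = -359/121: the series is dominated by a constant times Σ 1/m³, which converges (p = 3 > 1).
Check z = -367/121: the terms are on the order of 1/m³, so the series converges absolutely by comparison with the p-series (p = 3 > 1).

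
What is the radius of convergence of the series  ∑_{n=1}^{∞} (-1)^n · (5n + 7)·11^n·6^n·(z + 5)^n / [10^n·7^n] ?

R = 35/33

By the ratio test, |a_{n+1}/a_n| = [(5(n+1) + 7)/(5n + 7)] · 11·6/(10·7) → 33/35.
The series converges when 33/35 · |z + 5| < 1, giving R = 35/33.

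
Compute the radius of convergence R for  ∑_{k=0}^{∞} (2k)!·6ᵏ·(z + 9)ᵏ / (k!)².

R = 1/24

By the ratio test, |a_{k+1}/a_k| = (2k+1)·(2k+2)/(k+1)² · 6 → 24.
Thus R = 1/(24) = 1/24.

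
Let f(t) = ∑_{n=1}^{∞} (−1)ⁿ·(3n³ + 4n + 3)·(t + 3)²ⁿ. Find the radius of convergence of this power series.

R = 1

Ratio test: |a_{n+1}/a_n| = (3(n+1)³ + 4(n+1) + 3)/(3n³ + 4n + 3) → 1 as n → ∞.
Writing y = (t + 3)², the series in y has radius 1, so |t + 3| < √(1) = 1 and R = 1.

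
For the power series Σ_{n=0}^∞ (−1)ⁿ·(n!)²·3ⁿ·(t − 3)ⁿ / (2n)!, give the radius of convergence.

Ratio test: |a_{n+1}/a_n| = (n+1)²/[(2n+1)·(2n+2)] · 3 → 3/4 as n → ∞.
Hence the series converges for |t − 3| < 1/(3/4) = 4/3, so the radius of convergence is 4/3.

R = 4/3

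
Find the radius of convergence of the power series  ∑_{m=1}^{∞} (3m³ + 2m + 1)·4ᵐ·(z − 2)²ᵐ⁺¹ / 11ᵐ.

R = √11/2

Apply the ratio test: |a_{m+1}| / |a_m| = [(3(m+1)³ + 2(m+1) + 1)/(3m³ + 2m + 1)] · 4/11, which tends to 4/11 as m → ∞.
Since the exponent of (z − 2) increases by 2 each term, convergence requires |z − 2|² < 11/4, hence R = √11/2.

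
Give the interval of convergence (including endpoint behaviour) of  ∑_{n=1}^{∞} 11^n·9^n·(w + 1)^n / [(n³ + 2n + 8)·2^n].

Ratio test: |a_{n+1}/a_n| = [(n³ + 2n + 8)/((n+1)³ + 2(n+1) + 8)] · 11·9/2 → 99/2 as n → ∞.
Hence the series converges for |w + 1| < 1/(99/2) = 2/99, so the radius of convergence is 2/99.
Check w = -97/99: the series is dominated by a constant times Σ 1/n³, which converges (p = 3 > 1).
At w = -101/99: the series is dominated by a constant times Σ 1/n³, which converges (p = 3 > 1).

[-101/99, -97/99]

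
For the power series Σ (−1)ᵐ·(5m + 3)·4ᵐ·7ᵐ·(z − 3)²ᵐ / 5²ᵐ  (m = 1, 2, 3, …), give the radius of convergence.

R = 5√7/14

Ratio test: |a_{m+1}/a_m| = [(5(m+1) + 3)/(5m + 3)] · 4·7/25 → 28/25 as m → ∞.
Since the exponent of (z − 3) increases by 2 each term, convergence requires |z − 3|² < 25/28, hence R = 5√7/14.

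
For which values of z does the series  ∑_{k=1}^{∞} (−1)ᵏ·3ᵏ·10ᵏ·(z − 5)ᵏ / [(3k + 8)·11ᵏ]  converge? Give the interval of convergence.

Apply the ratio test: |a_{k+1}| / |a_k| = [(3k + 8)/(3(k+1) + 8)] · 3·10/11, which tends to 30/11 as k → ∞.
Thus R = 1/(30/11) = 11/30.
When z = 161/30, the terms alternate in sign and decrease monotonically to 0 in absolute value (size ~ c/k), so the alternating series test gives convergence.
Endpoint z = 139/30: comparison with the harmonic series Σ 1/k shows the series diverges.

(139/30, 161/30]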